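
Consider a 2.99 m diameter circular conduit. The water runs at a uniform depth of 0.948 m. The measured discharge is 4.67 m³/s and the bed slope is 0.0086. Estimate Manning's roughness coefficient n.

For a circular section of diameter D = 2.99 m at depth y = 0.948 m, the central angle is θ = 2 arccos(1 − 2y/D) = 2.392 rad. Then A = (D²/8)(θ − sin θ) = 1.913 m² and P = Dθ/2 = 3.577 m.
Hydraulic radius R = A/P = 1.913/3.577 = 0.5347 m.
Rearranging Manning's equation: n = (1/Q) A R^(2/3) S^(1/2) = (1/4.67) × 1.913 × 0.5347^(2/3) × √0.0086 = 0.025.

n = 0.025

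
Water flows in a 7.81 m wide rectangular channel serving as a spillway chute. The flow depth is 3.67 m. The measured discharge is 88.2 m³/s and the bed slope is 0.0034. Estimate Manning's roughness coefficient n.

n = 0.029

Flow area A = b·y = 7.81 × 3.67 = 28.66 m². Wetted perimeter P = b + 2y = 7.81 + 2×3.67 = 15.15 m.
Hydraulic radius R = A/P = 28.66/15.15 = 1.892 m.
Rearranging Manning's equation: n = (1/Q) A R^(2/3) S^(1/2) = (1/88.2) × 28.66 × 1.892^(2/3) × √0.0034 = 0.029.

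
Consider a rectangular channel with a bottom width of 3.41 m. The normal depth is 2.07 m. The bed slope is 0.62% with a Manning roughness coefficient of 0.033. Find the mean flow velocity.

Flow area A = b·y = 3.41 × 2.07 = 7.059 m². Wetted perimeter P = b + 2y = 3.41 + 2×2.07 = 7.55 m.
Hydraulic radius R = A/P = 7.059/7.55 = 0.9349 m.
From Manning's equation, V = (1/n) R^(2/3) S^(1/2) = (1/0.033) × 0.9349^(2/3) × 0.0062^(1/2) = 2.28 m/s.

V = 2.28 m/s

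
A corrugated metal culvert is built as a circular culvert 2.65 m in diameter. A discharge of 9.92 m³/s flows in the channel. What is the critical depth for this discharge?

y_c = 1.41 m

At critical depth, Q² T / (g A³) = 1, i.e. A³/T = Q²/g = 9.92²/9.81 = 10.03.
At y = 1.59 m: A³/T = 15.89 — over.
At y = 1.22 m: A³/T = 5.772 — short.
At y = 1.41 m: A³/T = 10.04 — matches.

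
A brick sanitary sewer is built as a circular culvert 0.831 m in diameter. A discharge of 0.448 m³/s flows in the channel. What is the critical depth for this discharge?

y_c = 0.399 m

At critical depth, Q² T / (g A³) = 1, i.e. A³/T = Q²/g = 0.448²/9.81 = 0.02046.
Trying y = 0.296 m: A³/T = 0.006535 — too small.
Trying y = 0.469 m: A³/T = 0.03812 — too large.
Trying y = 0.399 m: A³/T = 0.02056 — matches.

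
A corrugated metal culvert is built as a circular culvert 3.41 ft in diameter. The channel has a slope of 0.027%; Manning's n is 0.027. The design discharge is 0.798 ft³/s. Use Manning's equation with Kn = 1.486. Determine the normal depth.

Manning's equation rearranged: A R^(2/3) = nQ / (1.486·√S) = 0.027 × 0.798 / (1.486 × √0.00027) = 0.8824.
Try y = 0.618 ft: A R^(2/3) = 0.5885 — low.
Try y = 0.918 ft: A R^(2/3) = 1.302 — high.
Try y = 0.755 ft: A R^(2/3) = 0.8827 — ≈ 0.8824.

y_n = 0.755 ft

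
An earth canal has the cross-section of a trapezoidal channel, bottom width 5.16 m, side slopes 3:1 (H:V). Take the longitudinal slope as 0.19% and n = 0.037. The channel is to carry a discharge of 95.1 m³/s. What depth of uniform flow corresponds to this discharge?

y_n = 3.38 m

Manning's equation rearranged: A R^(2/3) = nQ / (1·√S) = 0.037 × 95.1 / (√0.0019) = 80.72.
Try y = 2.36 m: A R^(2/3) = 36.8 — short.
Try y = 3.38 m: A R^(2/3) = 80.68 — matches.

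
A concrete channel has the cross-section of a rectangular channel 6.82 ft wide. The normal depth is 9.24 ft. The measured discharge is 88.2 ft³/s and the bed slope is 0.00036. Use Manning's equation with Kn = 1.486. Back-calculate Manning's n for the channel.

Flow area A = b·y = 6.82 × 9.24 = 63.02 ft². Wetted perimeter P = b + 2y = 6.82 + 2×9.24 = 25.3 ft.
Hydraulic radius R = A/P = 63.02/25.3 = 2.491 ft.
Rearranging Manning's equation: n = (1.486/Q) A R^(2/3) S^(1/2) = (1.486/88.2) × 63.02 × 2.491^(2/3) × √0.00036 = 0.037.

n = 0.037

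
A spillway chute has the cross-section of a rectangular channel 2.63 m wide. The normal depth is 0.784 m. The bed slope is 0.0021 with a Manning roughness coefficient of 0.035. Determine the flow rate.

Flow area A = b·y = 2.63 × 0.784 = 2.062 m². Wetted perimeter P = b + 2y = 2.63 + 2×0.784 = 4.198 m.
Hydraulic radius R = A/P = 2.062/4.198 = 0.4912 m.
Manning's equation: Q = (1/n) A R^(2/3) S^(1/2) = (1/0.035) × 2.062 × 0.4912^(2/3) × 0.0021^(1/2) = 1.68 m³/s.

Q = 1.68 m³/s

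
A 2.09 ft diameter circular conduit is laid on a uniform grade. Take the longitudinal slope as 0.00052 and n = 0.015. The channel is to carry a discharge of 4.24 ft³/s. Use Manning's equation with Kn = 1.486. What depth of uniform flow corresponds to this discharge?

y_n = 1.47 ft

Manning's equation rearranged: A R^(2/3) = nQ / (1.486·√S) = 0.015 × 4.24 / (1.486 × √0.00052) = 1.877.
At y = 1.66 ft: A R^(2/3) = 2.16 — high.
At y = 1.47 ft: A R^(2/3) = 1.875 — matches.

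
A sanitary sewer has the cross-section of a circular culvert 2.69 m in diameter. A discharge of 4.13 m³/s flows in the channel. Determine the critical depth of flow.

y_c = 0.889 m

At critical depth, Q² T / (g A³) = 1, i.e. A³/T = Q²/g = 4.13²/9.81 = 1.739.
Try y = 1.01 m: A³/T = 2.846 — too large.
Try y = 0.638 m: A³/T = 0.4795 — too small.
Try y = 0.889 m: A³/T = 1.739 — matches.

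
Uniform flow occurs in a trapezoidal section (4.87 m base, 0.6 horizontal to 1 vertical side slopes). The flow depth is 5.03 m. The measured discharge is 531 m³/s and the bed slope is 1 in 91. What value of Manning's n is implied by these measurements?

n = 0.014

With bottom width b = 4.87 m and side slope z = 0.6: A = (b + zy)y = (4.87 + 0.6×5.03)×5.03 = 39.68 m²; P = b + 2y√(1+z²) = 4.87 + 2×5.03×1.166 = 16.6 m.
Hydraulic radius R = A/P = 39.68/16.6 = 2.39 m.
Rearranging Manning's equation: n = (1/Q) A R^(2/3) S^(1/2) = (1/531) × 39.68 × 2.39^(2/3) × √0.01099 = 0.014.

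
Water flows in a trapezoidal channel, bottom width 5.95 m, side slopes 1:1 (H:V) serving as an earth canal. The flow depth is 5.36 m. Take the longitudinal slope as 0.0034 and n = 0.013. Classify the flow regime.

supercritical

With bottom width b = 5.95 m and side slope z = 1: A = (b + zy)y = (5.95 + 1×5.36)×5.36 = 60.62 m²; P = b + 2y√(1+z²) = 5.95 + 2×5.36×1.414 = 21.11 m.
Hydraulic radius R = A/P = 60.62/21.11 = 2.872 m.
V = (1/n) R^(2/3) √S = (1/0.013) × 2.872^(2/3) × √0.0034 = 9.062 m/s. Hydraulic depth D_h = A/T = 60.62/16.67 = 3.637 m.
Froude number Fr = V/√(g·D_h) = 9.062/√(9.81×3.637) = 1.52, which is greater than 1, so the flow is supercritical.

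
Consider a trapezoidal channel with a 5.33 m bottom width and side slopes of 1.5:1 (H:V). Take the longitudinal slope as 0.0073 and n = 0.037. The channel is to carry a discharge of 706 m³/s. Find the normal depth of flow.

y_n = 7.51 m

Manning's equation rearranged: A R^(2/3) = nQ / (1·√S) = 0.037 × 706 / (√0.0073) = 305.7.
Trying y = 8.18 m: A R^(2/3) = 370.8 — too large.
Trying y = 5.77 m: A R^(2/3) = 171.1 — too small.
Trying y = 7.51 m: A R^(2/3) = 305.9 — close enough.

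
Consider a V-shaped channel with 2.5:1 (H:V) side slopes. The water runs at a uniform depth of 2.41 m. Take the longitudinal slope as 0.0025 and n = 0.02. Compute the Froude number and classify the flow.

subcritical

For a triangular section with side slope z = 2.5: A = zy² = 2.5×2.41² = 14.52 m²; P = 2y√(1+z²) = 2×2.41×2.693 = 12.98 m.
Hydraulic radius R = A/P = 14.52/12.98 = 1.119 m.
V = (1/n) R^(2/3) √S = (1/0.02) × 1.119^(2/3) × √0.0025 = 2.694 m/s. Hydraulic depth D_h = A/T = 14.52/12.05 = 1.205 m.
Froude number Fr = V/√(g·D_h) = 2.694/√(9.81×1.205) = 0.784, which is less than 1, so the flow is subcritical.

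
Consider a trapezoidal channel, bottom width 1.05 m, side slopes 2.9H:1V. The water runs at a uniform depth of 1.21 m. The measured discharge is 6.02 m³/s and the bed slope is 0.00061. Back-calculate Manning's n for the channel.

With bottom width b = 1.05 m and side slope z = 2.9: A = (b + zy)y = (1.05 + 2.9×1.21)×1.21 = 5.516 m²; P = b + 2y√(1+z²) = 1.05 + 2×1.21×3.068 = 8.474 m.
Hydraulic radius R = A/P = 5.516/8.474 = 0.651 m.
Rearranging Manning's equation: n = (1/Q) A R^(2/3) S^(1/2) = (1/6.02) × 5.516 × 0.651^(2/3) × √0.00061 = 0.017.

n = 0.017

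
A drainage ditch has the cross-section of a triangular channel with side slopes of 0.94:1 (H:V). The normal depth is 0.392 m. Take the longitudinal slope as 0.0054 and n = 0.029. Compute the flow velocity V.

For a triangular section with side slope z = 0.94: A = zy² = 0.94×0.392² = 0.1444 m²; P = 2y√(1+z²) = 2×0.392×1.372 = 1.076 m.
Hydraulic radius R = A/P = 0.1444/1.076 = 0.1342 m.
From Manning's equation, V = (1/n) R^(2/3) S^(1/2) = (1/0.029) × 0.1342^(2/3) × 0.0054^(1/2) = 0.664 m/s.

V = 0.664 m/s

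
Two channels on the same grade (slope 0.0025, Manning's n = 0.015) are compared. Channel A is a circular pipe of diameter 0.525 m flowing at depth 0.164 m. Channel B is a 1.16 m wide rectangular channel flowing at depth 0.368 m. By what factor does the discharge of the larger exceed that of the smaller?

Channel A: For a circular section of diameter D = 0.525 m at depth y = 0.164 m, the central angle is θ = 2 arccos(1 − 2y/D) = 2.372 rad. Then A = (D²/8)(θ − sin θ) = 0.05777 m² and P = Dθ/2 = 0.6227 m. Hydraulic radius R = A/P = 0.05777/0.6227 = 0.09276 m. Q_A = (1/0.015)·0.05777·0.09276^(2/3)·√0.0025 = 0.03946 m³/s.
Channel B: Flow area A = b·y = 1.16 × 0.368 = 0.4269 m². Wetted perimeter P = b + 2y = 1.16 + 2×0.368 = 1.896 m. Hydraulic radius R = A/P = 0.4269/1.896 = 0.2251 m. Q_B = (1/0.015)·0.4269·0.2251^(2/3)·√0.0025 = 0.5266 m³/s.
The larger discharge is 0.5266 m³/s and the smaller is 0.03946 m³/s; the ratio is 13.3.

13.3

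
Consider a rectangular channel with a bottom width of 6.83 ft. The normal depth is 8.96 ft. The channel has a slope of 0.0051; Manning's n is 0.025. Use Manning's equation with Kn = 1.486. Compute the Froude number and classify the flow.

Flow area A = b·y = 6.83 × 8.96 = 61.2 ft². Wetted perimeter P = b + 2y = 6.83 + 2×8.96 = 24.75 ft.
Hydraulic radius R = A/P = 61.2/24.75 = 2.473 ft.
V = (1.486/n) R^(2/3) √S = (1.486/0.025) × 2.473^(2/3) × √0.0051 = 7.762 ft/s. Hydraulic depth D_h = A/T = 61.2/6.83 = 8.96 ft.
Froude number Fr = V/√(g·D_h) = 7.762/√(32.2×8.96) = 0.457, which is less than 1, so the flow is subcritical.

subcritical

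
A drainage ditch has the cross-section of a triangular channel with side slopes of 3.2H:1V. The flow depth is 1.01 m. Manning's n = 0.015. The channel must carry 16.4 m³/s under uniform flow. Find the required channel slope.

For a triangular section with side slope z = 3.2: A = zy² = 3.2×1.01² = 3.264 m²; P = 2y√(1+z²) = 2×1.01×3.353 = 6.772 m.
Hydraulic radius R = A/P = 3.264/6.772 = 0.482 m.
From Manning's equation, S = [nQ / (1 A R^(2/3))]² = [0.015 × 16.4 / (1 × 3.264 × 0.482^(2/3))]² = 0.015.

S = 0.015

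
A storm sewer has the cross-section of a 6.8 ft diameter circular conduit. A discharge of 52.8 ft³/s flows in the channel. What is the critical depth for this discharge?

y_c = 1.86 ft

At critical depth, Q² T / (g A³) = 1, i.e. A³/T = Q²/g = 52.8²/32.2 = 86.58.
Trying y = 1.47 ft: A³/T = 34.46 — short.
Trying y = 2.31 ft: A³/T = 199.7 — over.
Trying y = 1.86 ft: A³/T = 86.25 — ≈ 86.58.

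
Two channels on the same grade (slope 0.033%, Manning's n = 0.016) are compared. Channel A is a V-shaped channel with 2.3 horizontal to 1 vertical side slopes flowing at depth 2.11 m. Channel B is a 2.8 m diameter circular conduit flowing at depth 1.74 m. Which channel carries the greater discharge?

channel A

Channel A: For a triangular section with side slope z = 2.3: A = zy² = 2.3×2.11² = 10.24 m²; P = 2y√(1+z²) = 2×2.11×2.508 = 10.58 m. Hydraulic radius R = A/P = 10.24/10.58 = 0.9675 m. Q_A = (1/0.016)·10.24·0.9675^(2/3)·√0.00033 = 11.37 m³/s.
Channel B: For a circular section of diameter D = 2.8 m at depth y = 1.74 m, the central angle is θ = 2 arccos(1 − 2y/D) = 3.632 rad. Then A = (D²/8)(θ − sin θ) = 4.021 m² and P = Dθ/2 = 5.085 m. Hydraulic radius R = A/P = 4.021/5.085 = 0.7908 m. Q_B = (1/0.016)·4.021·0.7908^(2/3)·√0.00033 = 3.904 m³/s.
Q_A = 11.37 m³/s vs Q_B = 3.904 m³/s, so channel A carries more.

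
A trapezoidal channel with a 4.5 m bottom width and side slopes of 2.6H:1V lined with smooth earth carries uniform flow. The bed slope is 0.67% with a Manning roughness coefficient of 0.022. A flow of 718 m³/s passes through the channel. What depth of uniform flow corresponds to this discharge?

y_n = 5.28 m

Manning's equation rearranged: A R^(2/3) = nQ / (1·√S) = 0.022 × 718 / (√0.0067) = 193.
At y = 5.91 m: A R^(2/3) = 251.6 — high.
At y = 5.28 m: A R^(2/3) = 192.9 — matches.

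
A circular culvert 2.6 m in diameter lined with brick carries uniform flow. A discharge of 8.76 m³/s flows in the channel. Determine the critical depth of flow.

At critical depth, Q² T / (g A³) = 1, i.e. A³/T = Q²/g = 8.76²/9.81 = 7.822.
Try y = 1.11 m: A³/T = 3.931 — short.
Try y = 1.65 m: A³/T = 17.92 — over.
Try y = 1.33 m: A³/T = 7.85 — matches.

y_c = 1.33 m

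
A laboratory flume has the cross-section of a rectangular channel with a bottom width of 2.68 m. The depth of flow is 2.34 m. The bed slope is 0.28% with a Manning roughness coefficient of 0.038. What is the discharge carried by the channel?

Q = 7.85 m³/s

Flow area A = b·y = 2.68 × 2.34 = 6.271 m². Wetted perimeter P = b + 2y = 2.68 + 2×2.34 = 7.36 m.
Hydraulic radius R = A/P = 6.271/7.36 = 0.8521 m.
Manning's equation: Q = (1/n) A R^(2/3) S^(1/2) = (1/0.038) × 6.271 × 0.8521^(2/3) × 0.0028^(1/2) = 7.85 m³/s.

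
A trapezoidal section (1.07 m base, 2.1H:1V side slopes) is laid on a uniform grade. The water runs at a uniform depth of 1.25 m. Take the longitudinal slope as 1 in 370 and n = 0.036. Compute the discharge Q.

Q = 5.11 m³/s

With bottom width b = 1.07 m and side slope z = 2.1: A = (b + zy)y = (1.07 + 2.1×1.25)×1.25 = 4.619 m²; P = b + 2y√(1+z²) = 1.07 + 2×1.25×2.326 = 6.885 m.
Hydraulic radius R = A/P = 4.619/6.885 = 0.6709 m.
Manning's equation: Q = (1/n) A R^(2/3) S^(1/2) = (1/0.036) × 4.619 × 0.6709^(2/3) × 0.002703^(1/2) = 5.11 m³/s.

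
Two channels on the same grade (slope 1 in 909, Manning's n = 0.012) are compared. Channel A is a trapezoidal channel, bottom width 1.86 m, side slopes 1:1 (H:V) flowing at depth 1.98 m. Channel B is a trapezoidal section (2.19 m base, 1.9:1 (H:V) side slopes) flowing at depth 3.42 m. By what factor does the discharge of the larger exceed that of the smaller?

Channel A: With bottom width b = 1.86 m and side slope z = 1: A = (b + zy)y = (1.86 + 1×1.98)×1.98 = 7.603 m²; P = b + 2y√(1+z²) = 1.86 + 2×1.98×1.414 = 7.46 m. Hydraulic radius R = A/P = 7.603/7.46 = 1.019 m. Q_A = (1/0.012)·7.603·1.019^(2/3)·√0.0011 = 21.28 m³/s.
Channel B: With bottom width b = 2.19 m and side slope z = 1.9: A = (b + zy)y = (2.19 + 1.9×3.42)×3.42 = 29.71 m²; P = b + 2y√(1+z²) = 2.19 + 2×3.42×2.147 = 16.88 m. Hydraulic radius R = A/P = 29.71/16.88 = 1.761 m. Q_B = (1/0.012)·29.71·1.761^(2/3)·√0.0011 = 119.7 m³/s.
The larger discharge is 119.7 m³/s and the smaller is 21.28 m³/s; the ratio is 5.63.

5.63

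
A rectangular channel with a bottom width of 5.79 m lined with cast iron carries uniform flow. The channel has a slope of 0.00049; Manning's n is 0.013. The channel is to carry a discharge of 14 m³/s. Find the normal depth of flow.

Manning's equation rearranged: A R^(2/3) = nQ / (1·√S) = 0.013 × 14 / (√0.00049) = 8.222.
At y = 1.82 m: A R^(2/3) = 11.35 — too large.
At y = 1.21 m: A R^(2/3) = 6.303 — too small.
At y = 1.45 m: A R^(2/3) = 8.205 — close enough.

y_n = 1.45 m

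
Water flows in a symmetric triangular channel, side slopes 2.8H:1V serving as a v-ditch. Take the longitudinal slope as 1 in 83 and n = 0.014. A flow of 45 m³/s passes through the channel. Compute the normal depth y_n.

Manning's equation rearranged: A R^(2/3) = nQ / (1·√S) = 0.014 × 45 / (√0.01205) = 5.74.
At y = 1.89 m: A R^(2/3) = 9.254 — high.
At y = 1.21 m: A R^(2/3) = 2.817 — low.
At y = 1.58 m: A R^(2/3) = 5.739 — ≈ 5.74.

y_n = 1.58 m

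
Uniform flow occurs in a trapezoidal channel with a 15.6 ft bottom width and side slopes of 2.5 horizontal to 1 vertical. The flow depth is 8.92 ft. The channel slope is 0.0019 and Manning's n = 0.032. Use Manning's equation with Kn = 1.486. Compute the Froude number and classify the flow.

With bottom width b = 15.6 ft and side slope z = 2.5: A = (b + zy)y = (15.6 + 2.5×8.92)×8.92 = 338.1 ft²; P = b + 2y√(1+z²) = 15.6 + 2×8.92×2.693 = 63.64 ft.
Hydraulic radius R = A/P = 338.1/63.64 = 5.313 ft.
V = (1.486/n) R^(2/3) √S = (1.486/0.032) × 5.313^(2/3) × √0.0019 = 6.163 ft/s. Hydraulic depth D_h = A/T = 338.1/60.2 = 5.616 ft.
Froude number Fr = V/√(g·D_h) = 6.163/√(32.2×5.616) = 0.458, which is less than 1, so the flow is subcritical.

subcritical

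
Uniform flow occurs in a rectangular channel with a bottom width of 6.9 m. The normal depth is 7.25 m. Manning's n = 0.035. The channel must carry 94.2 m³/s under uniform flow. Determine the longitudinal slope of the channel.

Flow area A = b·y = 6.9 × 7.25 = 50.03 m². Wetted perimeter P = b + 2y = 6.9 + 2×7.25 = 21.4 m.
Hydraulic radius R = A/P = 50.03/21.4 = 2.338 m.
From Manning's equation, S = [nQ / (1 A R^(2/3))]² = [0.035 × 94.2 / (1 × 50.03 × 2.338^(2/3))]² = 0.0014.

S = 0.0014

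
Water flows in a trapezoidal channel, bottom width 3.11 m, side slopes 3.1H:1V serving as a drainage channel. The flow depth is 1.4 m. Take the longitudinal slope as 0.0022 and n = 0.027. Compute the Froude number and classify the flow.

With bottom width b = 3.11 m and side slope z = 3.1: A = (b + zy)y = (3.11 + 3.1×1.4)×1.4 = 10.43 m²; P = b + 2y√(1+z²) = 3.11 + 2×1.4×3.257 = 12.23 m.
Hydraulic radius R = A/P = 10.43/12.23 = 0.8528 m.
V = (1/n) R^(2/3) √S = (1/0.027) × 0.8528^(2/3) × √0.0022 = 1.562 m/s. Hydraulic depth D_h = A/T = 10.43/11.79 = 0.8846 m.
Froude number Fr = V/√(g·D_h) = 1.562/√(9.81×0.8846) = 0.53, which is less than 1, so the flow is subcritical.

subcritical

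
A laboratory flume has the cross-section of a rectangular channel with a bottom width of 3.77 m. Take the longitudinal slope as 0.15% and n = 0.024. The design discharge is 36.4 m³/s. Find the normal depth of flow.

Manning's equation rearranged: A R^(2/3) = nQ / (1·√S) = 0.024 × 36.4 / (√0.0015) = 22.56.
Try y = 3.75 m: A R^(2/3) = 16.44 — too small.
Try y = 6.08 m: A R^(2/3) = 29.21 — too large.
Try y = 4.88 m: A R^(2/3) = 22.58 — matches.

y_n = 4.88 m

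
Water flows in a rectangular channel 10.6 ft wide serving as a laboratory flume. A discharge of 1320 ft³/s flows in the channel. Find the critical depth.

For a rectangular channel, critical depth y_c = (q²/g)^(1/3) where q = Q/b = 1320/10.6 = 124.5 ft²/s.
So y_c = (124.5²/32.2)^(1/3) = 7.84 ft.

y_c = 7.84 ft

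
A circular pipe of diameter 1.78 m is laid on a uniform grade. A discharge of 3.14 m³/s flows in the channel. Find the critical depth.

y_c = 0.873 m

At critical depth, Q² T / (g A³) = 1, i.e. A³/T = Q²/g = 3.14²/9.81 = 1.005.
Try y = 0.994 m: A³/T = 1.65 — too large.
Try y = 0.616 m: A³/T = 0.2637 — too small.
Try y = 0.873 m: A³/T = 1.005 — ≈ 1.005.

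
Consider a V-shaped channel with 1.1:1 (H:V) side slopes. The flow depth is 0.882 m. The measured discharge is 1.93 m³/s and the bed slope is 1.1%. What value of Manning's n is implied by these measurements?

n = 0.022

For a triangular section with side slope z = 1.1: A = zy² = 1.1×0.882² = 0.8557 m²; P = 2y√(1+z²) = 2×0.882×1.487 = 2.622 m.
Hydraulic radius R = A/P = 0.8557/2.622 = 0.3263 m.
Rearranging Manning's equation: n = (1/Q) A R^(2/3) S^(1/2) = (1/1.93) × 0.8557 × 0.3263^(2/3) × √0.011 = 0.022.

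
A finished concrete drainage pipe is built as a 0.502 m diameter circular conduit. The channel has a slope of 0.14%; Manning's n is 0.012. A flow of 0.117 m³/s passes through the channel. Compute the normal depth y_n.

Manning's equation rearranged: A R^(2/3) = nQ / (1·√S) = 0.012 × 0.117 / (√0.0014) = 0.03752.
Try y = 0.224 m: A R^(2/3) = 0.02036 — low.
Try y = 0.326 m: A R^(2/3) = 0.03748 — matches.

y_n = 0.326 m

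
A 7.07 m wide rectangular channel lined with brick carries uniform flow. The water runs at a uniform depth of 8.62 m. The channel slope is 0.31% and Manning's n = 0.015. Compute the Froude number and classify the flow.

subcritical

Flow area A = b·y = 7.07 × 8.62 = 60.94 m². Wetted perimeter P = b + 2y = 7.07 + 2×8.62 = 24.31 m.
Hydraulic radius R = A/P = 60.94/24.31 = 2.507 m.
V = (1/n) R^(2/3) √S = (1/0.015) × 2.507^(2/3) × √0.0031 = 6.85 m/s. Hydraulic depth D_h = A/T = 60.94/7.07 = 8.62 m.
Froude number Fr = V/√(g·D_h) = 6.85/√(9.81×8.62) = 0.745, which is less than 1, so the flow is subcritical.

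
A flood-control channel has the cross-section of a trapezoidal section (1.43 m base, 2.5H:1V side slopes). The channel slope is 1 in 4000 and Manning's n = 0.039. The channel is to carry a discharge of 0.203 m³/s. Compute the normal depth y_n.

Manning's equation rearranged: A R^(2/3) = nQ / (1·√S) = 0.039 × 0.203 / (√0.00025) = 0.5007.
Try y = 0.341 m: A R^(2/3) = 0.2992 — short.
Try y = 0.552 m: A R^(2/3) = 0.7738 — over.
Try y = 0.444 m: A R^(2/3) = 0.4999 — close enough.

y_n = 0.444 m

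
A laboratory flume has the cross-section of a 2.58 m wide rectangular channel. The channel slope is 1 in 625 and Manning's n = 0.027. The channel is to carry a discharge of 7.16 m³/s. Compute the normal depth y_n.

Manning's equation rearranged: A R^(2/3) = nQ / (1·√S) = 0.027 × 7.16 / (√0.0016) = 4.833.
At y = 2.76 m: A R^(2/3) = 6.535 — high.
At y = 2.16 m: A R^(2/3) = 4.833 — close enough.

y_n = 2.16 m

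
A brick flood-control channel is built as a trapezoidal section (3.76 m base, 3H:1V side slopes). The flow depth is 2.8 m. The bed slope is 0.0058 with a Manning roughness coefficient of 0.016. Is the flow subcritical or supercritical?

supercritical

With bottom width b = 3.76 m and side slope z = 3: A = (b + zy)y = (3.76 + 3×2.8)×2.8 = 34.05 m²; P = b + 2y√(1+z²) = 3.76 + 2×2.8×3.162 = 21.47 m.
Hydraulic radius R = A/P = 34.05/21.47 = 1.586 m.
V = (1/n) R^(2/3) √S = (1/0.016) × 1.586^(2/3) × √0.0058 = 6.473 m/s. Hydraulic depth D_h = A/T = 34.05/20.56 = 1.656 m.
Froude number Fr = V/√(g·D_h) = 6.473/√(9.81×1.656) = 1.61, which is greater than 1, so the flow is supercritical.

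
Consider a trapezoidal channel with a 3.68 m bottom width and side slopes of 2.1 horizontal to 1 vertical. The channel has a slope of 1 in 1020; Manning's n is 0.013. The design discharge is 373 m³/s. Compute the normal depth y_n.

y_n = 5.3 m

Manning's equation rearranged: A R^(2/3) = nQ / (1·√S) = 0.013 × 373 / (√0.0009804) = 154.9.
At y = 5.88 m: A R^(2/3) = 197.6 — over.
At y = 5.3 m: A R^(2/3) = 154.8 — matches.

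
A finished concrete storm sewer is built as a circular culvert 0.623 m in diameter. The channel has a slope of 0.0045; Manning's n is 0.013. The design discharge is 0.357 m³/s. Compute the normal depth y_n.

Manning's equation rearranged: A R^(2/3) = nQ / (1·√S) = 0.013 × 0.357 / (√0.0045) = 0.06918.
Trying y = 0.353 m: A R^(2/3) = 0.05421 — short.
Trying y = 0.453 m: A R^(2/3) = 0.07754 — over.
Trying y = 0.415 m: A R^(2/3) = 0.0691 — close enough.

y_n = 0.415 m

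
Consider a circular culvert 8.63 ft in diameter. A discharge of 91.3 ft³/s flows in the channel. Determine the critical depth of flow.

At critical depth, Q² T / (g A³) = 1, i.e. A³/T = Q²/g = 91.3²/32.2 = 258.9.
Try y = 1.95 ft: A³/T = 134.9 — low.
Try y = 2.31 ft: A³/T = 261 — ≈ 258.9.

y_c = 2.31 ft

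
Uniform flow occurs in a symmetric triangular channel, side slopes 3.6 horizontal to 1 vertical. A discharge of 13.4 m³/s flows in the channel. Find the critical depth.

y_c = 1.23 m

At critical depth, Q² T / (g A³) = 1, i.e. A³/T = Q²/g = 13.4²/9.81 = 18.3.
Trying y = 1.35 m: A³/T = 29.06 — too large.
Trying y = 0.883 m: A³/T = 3.478 — too small.
Trying y = 1.23 m: A³/T = 18.24 — matches.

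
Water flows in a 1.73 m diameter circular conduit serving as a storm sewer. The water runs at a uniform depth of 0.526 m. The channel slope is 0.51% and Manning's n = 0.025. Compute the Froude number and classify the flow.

For a circular section of diameter D = 1.73 m at depth y = 0.526 m, the central angle is θ = 2 arccos(1 − 2y/D) = 2.336 rad. Then A = (D²/8)(θ − sin θ) = 0.6042 m² and P = Dθ/2 = 2.021 m.
Hydraulic radius R = A/P = 0.6042/2.021 = 0.299 m.
V = (1/n) R^(2/3) √S = (1/0.025) × 0.299^(2/3) × √0.0051 = 1.277 m/s. Hydraulic depth D_h = A/T = 0.6042/1.592 = 0.3796 m.
Froude number Fr = V/√(g·D_h) = 1.277/√(9.81×0.3796) = 0.662, which is less than 1, so the flow is subcritical.

subcritical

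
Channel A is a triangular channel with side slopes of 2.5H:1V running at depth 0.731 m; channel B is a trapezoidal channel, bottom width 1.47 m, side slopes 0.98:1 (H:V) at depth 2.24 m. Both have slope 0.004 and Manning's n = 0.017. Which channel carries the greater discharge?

channel B

Channel A: For a triangular section with side slope z = 2.5: A = zy² = 2.5×0.731² = 1.336 m²; P = 2y√(1+z²) = 2×0.731×2.693 = 3.937 m. Hydraulic radius R = A/P = 1.336/3.937 = 0.3394 m. Q_A = (1/0.017)·1.336·0.3394^(2/3)·√0.004 = 2.418 m³/s.
Channel B: With bottom width b = 1.47 m and side slope z = 0.98: A = (b + zy)y = (1.47 + 0.98×2.24)×2.24 = 8.21 m²; P = b + 2y√(1+z²) = 1.47 + 2×2.24×1.4 = 7.743 m. Hydraulic radius R = A/P = 8.21/7.743 = 1.06 m. Q_B = (1/0.017)·8.21·1.06^(2/3)·√0.004 = 31.76 m³/s.
Q_A = 2.418 m³/s vs Q_B = 31.76 m³/s, so channel B carries more.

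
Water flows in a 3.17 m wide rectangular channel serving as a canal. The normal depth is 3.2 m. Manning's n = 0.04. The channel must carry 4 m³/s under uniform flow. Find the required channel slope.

Flow area A = b·y = 3.17 × 3.2 = 10.14 m². Wetted perimeter P = b + 2y = 3.17 + 2×3.2 = 9.57 m.
Hydraulic radius R = A/P = 10.14/9.57 = 1.06 m.
From Manning's equation, S = [nQ / (1 A R^(2/3))]² = [0.04 × 4 / (1 × 10.14 × 1.06^(2/3))]² = 0.00023.

S = 0.00023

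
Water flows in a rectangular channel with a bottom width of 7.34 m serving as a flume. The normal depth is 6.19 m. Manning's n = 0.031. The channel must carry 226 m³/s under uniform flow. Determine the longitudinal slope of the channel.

S = 0.00781

Flow area A = b·y = 7.34 × 6.19 = 45.43 m². Wetted perimeter P = b + 2y = 7.34 + 2×6.19 = 19.72 m.
Hydraulic radius R = A/P = 45.43/19.72 = 2.304 m.
From Manning's equation, S = [nQ / (1 A R^(2/3))]² = [0.031 × 226 / (1 × 45.43 × 2.304^(2/3))]² = 0.00781.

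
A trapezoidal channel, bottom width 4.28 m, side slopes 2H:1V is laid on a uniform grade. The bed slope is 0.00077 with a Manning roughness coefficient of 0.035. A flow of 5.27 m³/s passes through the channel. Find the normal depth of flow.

Manning's equation rearranged: A R^(2/3) = nQ / (1·√S) = 0.035 × 5.27 / (√0.00077) = 6.647.
Try y = 0.979 m: A R^(2/3) = 4.839 — too small.
Try y = 1.16 m: A R^(2/3) = 6.645 — close enough.

y_n = 1.16 m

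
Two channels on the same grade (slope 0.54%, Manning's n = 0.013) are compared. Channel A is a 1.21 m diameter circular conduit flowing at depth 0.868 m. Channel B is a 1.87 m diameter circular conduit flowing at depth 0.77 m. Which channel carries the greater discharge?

channel B

Channel A: For a circular section of diameter D = 1.21 m at depth y = 0.868 m, the central angle is θ = 2 arccos(1 − 2y/D) = 4.041 rad. Then A = (D²/8)(θ − sin θ) = 0.8829 m² and P = Dθ/2 = 2.445 m. Hydraulic radius R = A/P = 0.8829/2.445 = 0.3611 m. Q_A = (1/0.013)·0.8829·0.3611^(2/3)·√0.0054 = 2.531 m³/s.
Channel B: For a circular section of diameter D = 1.87 m at depth y = 0.77 m, the central angle is θ = 2 arccos(1 − 2y/D) = 2.787 rad. Then A = (D²/8)(θ − sin θ) = 1.066 m² and P = Dθ/2 = 2.606 m. Hydraulic radius R = A/P = 1.066/2.606 = 0.4092 m. Q_B = (1/0.013)·1.066·0.4092^(2/3)·√0.0054 = 3.322 m³/s.
Q_A = 2.531 m³/s vs Q_B = 3.322 m³/s, so channel B carries more.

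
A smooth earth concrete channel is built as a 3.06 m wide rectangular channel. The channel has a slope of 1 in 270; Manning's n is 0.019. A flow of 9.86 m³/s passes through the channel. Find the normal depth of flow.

Manning's equation rearranged: A R^(2/3) = nQ / (1·√S) = 0.019 × 9.86 / (√0.003704) = 3.078.
At y = 0.875 m: A R^(2/3) = 1.812 — short.
At y = 1.42 m: A R^(2/3) = 3.544 — over.
At y = 1.28 m: A R^(2/3) = 3.079 — matches.

y_n = 1.28 m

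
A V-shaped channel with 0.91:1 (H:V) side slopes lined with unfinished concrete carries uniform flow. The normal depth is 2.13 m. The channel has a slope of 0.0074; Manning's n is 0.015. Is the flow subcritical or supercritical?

supercritical

For a triangular section with side slope z = 0.91: A = zy² = 0.91×2.13² = 4.129 m²; P = 2y√(1+z²) = 2×2.13×1.352 = 5.76 m.
Hydraulic radius R = A/P = 4.129/5.76 = 0.7168 m.
V = (1/n) R^(2/3) √S = (1/0.015) × 0.7168^(2/3) × √0.0074 = 4.593 m/s. Hydraulic depth D_h = A/T = 4.129/3.877 = 1.065 m.
Froude number Fr = V/√(g·D_h) = 4.593/√(9.81×1.065) = 1.42, which is greater than 1, so the flow is supercritical.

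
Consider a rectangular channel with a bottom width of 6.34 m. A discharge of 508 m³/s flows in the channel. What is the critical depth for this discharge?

y_c = 8.68 m

For a rectangular channel, critical depth y_c = (q²/g)^(1/3) where q = Q/b = 508/6.34 = 80.13 m²/s.
So y_c = (80.13²/9.81)^(1/3) = 8.68 m.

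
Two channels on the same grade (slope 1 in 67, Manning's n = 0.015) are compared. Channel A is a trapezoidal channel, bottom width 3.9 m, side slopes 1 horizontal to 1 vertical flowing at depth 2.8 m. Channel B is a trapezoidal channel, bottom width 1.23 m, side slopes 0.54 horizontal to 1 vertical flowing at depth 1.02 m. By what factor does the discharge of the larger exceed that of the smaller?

Channel A: With bottom width b = 3.9 m and side slope z = 1: A = (b + zy)y = (3.9 + 1×2.8)×2.8 = 18.76 m²; P = b + 2y√(1+z²) = 3.9 + 2×2.8×1.414 = 11.82 m. Hydraulic radius R = A/P = 18.76/11.82 = 1.587 m. Q_A = (1/0.015)·18.76·1.587^(2/3)·√0.01493 = 207.9 m³/s.
Channel B: With bottom width b = 1.23 m and side slope z = 0.54: A = (b + zy)y = (1.23 + 0.54×1.02)×1.02 = 1.816 m²; P = b + 2y√(1+z²) = 1.23 + 2×1.02×1.136 = 3.548 m. Hydraulic radius R = A/P = 1.816/3.548 = 0.5119 m. Q_B = (1/0.015)·1.816·0.5119^(2/3)·√0.01493 = 9.467 m³/s.
The larger discharge is 207.9 m³/s and the smaller is 9.467 m³/s; the ratio is 22.

22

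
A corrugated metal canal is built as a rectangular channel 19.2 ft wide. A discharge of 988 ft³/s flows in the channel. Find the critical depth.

y_c = 4.35 ft

For a rectangular channel, critical depth y_c = (q²/g)^(1/3) where q = Q/b = 988/19.2 = 51.46 ft²/s.
So y_c = (51.46²/32.2)^(1/3) = 4.35 ft.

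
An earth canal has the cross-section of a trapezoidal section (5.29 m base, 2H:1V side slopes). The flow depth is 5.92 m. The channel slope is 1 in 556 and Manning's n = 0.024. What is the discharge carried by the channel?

Q = 389 m³/s

With bottom width b = 5.29 m and side slope z = 2: A = (b + zy)y = (5.29 + 2×5.92)×5.92 = 101.4 m²; P = b + 2y√(1+z²) = 5.29 + 2×5.92×2.236 = 31.77 m.
Hydraulic radius R = A/P = 101.4/31.77 = 3.192 m.
Manning's equation: Q = (1/n) A R^(2/3) S^(1/2) = (1/0.024) × 101.4 × 3.192^(2/3) × 0.001799^(1/2) = 389 m³/s.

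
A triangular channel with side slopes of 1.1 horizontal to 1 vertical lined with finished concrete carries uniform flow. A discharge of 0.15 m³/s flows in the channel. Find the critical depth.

y_c = 0.328 m

At critical depth, Q² T / (g A³) = 1, i.e. A³/T = Q²/g = 0.15²/9.81 = 0.002294.
Trying y = 0.381 m: A³/T = 0.004857 — high.
Trying y = 0.328 m: A³/T = 0.002297 — matches.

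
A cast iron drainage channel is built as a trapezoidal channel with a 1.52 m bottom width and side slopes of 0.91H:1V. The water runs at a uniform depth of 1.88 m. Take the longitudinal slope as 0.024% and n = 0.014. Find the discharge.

Q = 6.36 m³/s

With bottom width b = 1.52 m and side slope z = 0.91: A = (b + zy)y = (1.52 + 0.91×1.88)×1.88 = 6.074 m²; P = b + 2y√(1+z²) = 1.52 + 2×1.88×1.352 = 6.604 m.
Hydraulic radius R = A/P = 6.074/6.604 = 0.9198 m.
Manning's equation: Q = (1/n) A R^(2/3) S^(1/2) = (1/0.014) × 6.074 × 0.9198^(2/3) × 0.00024^(1/2) = 6.36 m³/s.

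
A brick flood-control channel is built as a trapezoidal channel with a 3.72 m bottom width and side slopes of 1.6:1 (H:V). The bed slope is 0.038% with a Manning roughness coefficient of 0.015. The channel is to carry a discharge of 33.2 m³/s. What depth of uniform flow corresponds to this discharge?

Manning's equation rearranged: A R^(2/3) = nQ / (1·√S) = 0.015 × 33.2 / (√0.00038) = 25.55.
Trying y = 3.11 m: A R^(2/3) = 39.27 — too large.
Trying y = 2.53 m: A R^(2/3) = 25.54 — matches.

y_n = 2.53 m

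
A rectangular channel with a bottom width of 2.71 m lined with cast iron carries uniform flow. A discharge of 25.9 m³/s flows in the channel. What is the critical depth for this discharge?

For a rectangular channel, critical depth y_c = (q²/g)^(1/3) where q = Q/b = 25.9/2.71 = 9.557 m²/s.
So y_c = (9.557²/9.81)^(1/3) = 2.1 m.

y_c = 2.1 m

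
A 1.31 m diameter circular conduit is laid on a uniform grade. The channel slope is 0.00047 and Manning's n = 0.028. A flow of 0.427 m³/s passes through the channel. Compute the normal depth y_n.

y_n = 0.937 m

Manning's equation rearranged: A R^(2/3) = nQ / (1·√S) = 0.028 × 0.427 / (√0.00047) = 0.5515.
Trying y = 1.07 m: A R^(2/3) = 0.6384 — too large.
Trying y = 0.937 m: A R^(2/3) = 0.5512 — matches.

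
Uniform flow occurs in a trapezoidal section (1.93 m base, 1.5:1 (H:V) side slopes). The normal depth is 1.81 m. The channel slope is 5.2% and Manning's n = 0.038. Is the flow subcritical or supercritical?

With bottom width b = 1.93 m and side slope z = 1.5: A = (b + zy)y = (1.93 + 1.5×1.81)×1.81 = 8.407 m²; P = b + 2y√(1+z²) = 1.93 + 2×1.81×1.803 = 8.456 m.
Hydraulic radius R = A/P = 8.407/8.456 = 0.9943 m.
V = (1/n) R^(2/3) √S = (1/0.038) × 0.9943^(2/3) × √0.052 = 5.978 m/s. Hydraulic depth D_h = A/T = 8.407/7.36 = 1.142 m.
Froude number Fr = V/√(g·D_h) = 5.978/√(9.81×1.142) = 1.79, which is greater than 1, so the flow is supercritical.

supercritical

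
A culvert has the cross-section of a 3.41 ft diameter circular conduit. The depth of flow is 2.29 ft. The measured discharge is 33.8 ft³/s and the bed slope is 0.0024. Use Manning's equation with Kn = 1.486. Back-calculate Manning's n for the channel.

For a circular section of diameter D = 3.41 ft at depth y = 2.29 ft, the central angle is θ = 2 arccos(1 − 2y/D) = 3.842 rad. Then A = (D²/8)(θ − sin θ) = 6.521 ft² and P = Dθ/2 = 6.551 ft.
Hydraulic radius R = A/P = 6.521/6.551 = 0.9955 ft.
Rearranging Manning's equation: n = (1.486/Q) A R^(2/3) S^(1/2) = (1.486/33.8) × 6.521 × 0.9955^(2/3) × √0.0024 = 0.014.

n = 0.014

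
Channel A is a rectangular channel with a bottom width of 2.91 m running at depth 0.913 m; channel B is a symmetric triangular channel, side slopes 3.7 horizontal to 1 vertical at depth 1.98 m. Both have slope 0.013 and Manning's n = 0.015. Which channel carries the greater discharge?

Channel A: Flow area A = b·y = 2.91 × 0.913 = 2.657 m². Wetted perimeter P = b + 2y = 2.91 + 2×0.913 = 4.736 m. Hydraulic radius R = A/P = 2.657/4.736 = 0.561 m. Q_A = (1/0.015)·2.657·0.561^(2/3)·√0.013 = 13.74 m³/s.
Channel B: For a triangular section with side slope z = 3.7: A = zy² = 3.7×1.98² = 14.51 m²; P = 2y√(1+z²) = 2×1.98×3.833 = 15.18 m. Hydraulic radius R = A/P = 14.51/15.18 = 0.9557 m. Q_B = (1/0.015)·14.51·0.9557^(2/3)·√0.013 = 107 m³/s.
Q_A = 13.74 m³/s vs Q_B = 107 m³/s, so channel B carries more.

channel B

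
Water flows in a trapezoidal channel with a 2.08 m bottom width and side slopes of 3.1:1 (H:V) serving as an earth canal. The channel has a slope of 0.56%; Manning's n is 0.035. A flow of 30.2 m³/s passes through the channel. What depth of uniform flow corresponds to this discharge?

y_n = 1.82 m

Manning's equation rearranged: A R^(2/3) = nQ / (1·√S) = 0.035 × 30.2 / (√0.0056) = 14.12.
At y = 2.15 m: A R^(2/3) = 20.86 — over.
At y = 1.82 m: A R^(2/3) = 14.13 — close enough.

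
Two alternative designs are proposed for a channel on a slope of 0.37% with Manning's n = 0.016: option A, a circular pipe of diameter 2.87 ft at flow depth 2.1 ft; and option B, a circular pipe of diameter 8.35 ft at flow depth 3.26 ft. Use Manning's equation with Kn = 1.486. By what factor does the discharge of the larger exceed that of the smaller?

Channel A: For a circular section of diameter D = 2.87 ft at depth y = 2.1 ft, the central angle is θ = 2 arccos(1 − 2y/D) = 4.105 rad. Then A = (D²/8)(θ − sin θ) = 5.072 ft² and P = Dθ/2 = 5.891 ft. Hydraulic radius R = A/P = 5.072/5.891 = 0.861 ft. Q_A = (1.486/0.016)·5.072·0.861^(2/3)·√0.0037 = 25.94 ft³/s.
Channel B: For a circular section of diameter D = 8.35 ft at depth y = 3.26 ft, the central angle is θ = 2 arccos(1 − 2y/D) = 2.7 rad. Then A = (D²/8)(θ − sin θ) = 19.8 ft² and P = Dθ/2 = 11.27 ft. Hydraulic radius R = A/P = 19.8/11.27 = 1.757 ft. Q_B = (1.486/0.016)·19.8·1.757^(2/3)·√0.0037 = 162.9 ft³/s.
The larger discharge is 162.9 ft³/s and the smaller is 25.94 ft³/s; the ratio is 6.28.

6.28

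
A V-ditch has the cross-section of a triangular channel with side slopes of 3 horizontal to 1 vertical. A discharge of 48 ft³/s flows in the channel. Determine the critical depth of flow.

y_c = 1.74 ft

At critical depth, Q² T / (g A³) = 1, i.e. A³/T = Q²/g = 48²/32.2 = 71.55.
At y = 1.9 ft: A³/T = 111.4 — high.
At y = 1.35 ft: A³/T = 20.18 — low.
At y = 1.74 ft: A³/T = 71.77 — matches.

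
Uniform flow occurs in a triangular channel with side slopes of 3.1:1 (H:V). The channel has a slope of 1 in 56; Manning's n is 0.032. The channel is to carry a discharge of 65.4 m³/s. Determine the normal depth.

y_n = 2.21 m

Manning's equation rearranged: A R^(2/3) = nQ / (1·√S) = 0.032 × 65.4 / (√0.01786) = 15.66.
At y = 2.61 m: A R^(2/3) = 24.4 — too large.
At y = 1.73 m: A R^(2/3) = 8.15 — too small.
At y = 2.21 m: A R^(2/3) = 15.66 — close enough.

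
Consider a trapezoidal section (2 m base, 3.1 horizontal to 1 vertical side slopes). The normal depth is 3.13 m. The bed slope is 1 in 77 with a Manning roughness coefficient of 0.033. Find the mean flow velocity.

With bottom width b = 2 m and side slope z = 3.1: A = (b + zy)y = (2 + 3.1×3.13)×3.13 = 36.63 m²; P = b + 2y√(1+z²) = 2 + 2×3.13×3.257 = 22.39 m.
Hydraulic radius R = A/P = 36.63/22.39 = 1.636 m.
From Manning's equation, V = (1/n) R^(2/3) S^(1/2) = (1/0.033) × 1.636^(2/3) × 0.01299^(1/2) = 4.79 m/s.

V = 4.79 m/s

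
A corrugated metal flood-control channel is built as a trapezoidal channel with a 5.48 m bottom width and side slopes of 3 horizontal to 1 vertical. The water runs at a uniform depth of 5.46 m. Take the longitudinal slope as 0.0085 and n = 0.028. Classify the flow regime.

supercritical

With bottom width b = 5.48 m and side slope z = 3: A = (b + zy)y = (5.48 + 3×5.46)×5.46 = 119.4 m²; P = b + 2y√(1+z²) = 5.48 + 2×5.46×3.162 = 40.01 m.
Hydraulic radius R = A/P = 119.4/40.01 = 2.983 m.
V = (1/n) R^(2/3) √S = (1/0.028) × 2.983^(2/3) × √0.0085 = 6.823 m/s. Hydraulic depth D_h = A/T = 119.4/38.24 = 3.121 m.
Froude number Fr = V/√(g·D_h) = 6.823/√(9.81×3.121) = 1.23, which is greater than 1, so the flow is supercritical.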